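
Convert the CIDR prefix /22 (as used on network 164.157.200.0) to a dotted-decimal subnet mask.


/22 means 22 network bits, 10 host bits
Binary: 11111111111111111111110000000000
Mask: 255.255.252.0


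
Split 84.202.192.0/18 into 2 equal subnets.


New prefix = 18 + 1 = 19
Each subnet has 8192 addresses
  84.202.192.0/19
  84.202.224.0/19
Subnets: 84.202.192.0/19, 84.202.224.0/19


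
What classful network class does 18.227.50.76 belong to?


First octet: 18
Binary: 00010010
0xxxxxxx -> Class A (1-126)
Class A, default mask 255.0.0.0 (/8)


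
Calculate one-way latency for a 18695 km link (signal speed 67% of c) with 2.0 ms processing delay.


Speed = 0.67 * 3e5 km/s = 201000 km/s
Propagation delay = 18695 / 201000 = 0.093 s = 93.01 ms
Processing delay = 2.0 ms
Total one-way latency = 95.01 ms


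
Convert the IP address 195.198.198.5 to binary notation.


195 = 11000011
198 = 11000110
198 = 11000110
5 = 00000101
Binary: 11000011.11000110.11000110.00000101


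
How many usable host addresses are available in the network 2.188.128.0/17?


Host bits = 32 - 17 = 15
Total addresses = 2^15 = 32768
Usable = total - 2 (network and broadcast)
Usable hosts: 32766


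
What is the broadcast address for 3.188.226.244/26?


Network: 3.188.226.192/26
Host bits = 6
Set all host bits to 1:
Broadcast: 3.188.226.255


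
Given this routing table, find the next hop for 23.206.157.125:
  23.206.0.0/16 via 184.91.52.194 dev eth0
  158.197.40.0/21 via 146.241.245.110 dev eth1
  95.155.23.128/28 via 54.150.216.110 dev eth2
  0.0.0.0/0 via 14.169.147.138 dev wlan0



Longest prefix match for 23.206.157.125:
  /16 23.206.0.0: MATCH
  /21 158.197.40.0: no
  /28 95.155.23.128: no
  /0 0.0.0.0: MATCH
Selected: next-hop 184.91.52.194 via eth0 (matched /16)


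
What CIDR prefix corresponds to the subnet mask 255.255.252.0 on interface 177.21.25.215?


Binary: 11111111.11111111.11111100.00000000
Count leading 1s
Prefix: /22


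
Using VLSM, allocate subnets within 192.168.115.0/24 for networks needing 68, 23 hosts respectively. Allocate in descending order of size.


68 hosts -> /25 (126 usable): 192.168.115.0/25
23 hosts -> /27 (30 usable): 192.168.115.128/27
Allocation: 192.168.115.0/25 (68 hosts, 126 usable); 192.168.115.128/27 (23 hosts, 30 usable)


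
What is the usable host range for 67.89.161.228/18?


Network: 67.89.128.0
Broadcast: 67.89.191.255
First usable = network + 1
Last usable = broadcast - 1
Range: 67.89.128.1 to 67.89.191.254


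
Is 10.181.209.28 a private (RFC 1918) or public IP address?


RFC 1918 private ranges:
  10.0.0.0/8 (10.0.0.0 - 10.255.255.255)
  172.16.0.0/12 (172.16.0.0 - 172.31.255.255)
  192.168.0.0/16 (192.168.0.0 - 192.168.255.255)
Private (in 10.0.0.0/8)


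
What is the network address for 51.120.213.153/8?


IP:   00110011.01111000.11010101.10011001
Mask: 11111111.00000000.00000000.00000000
AND operation:
Net:  00110011.00000000.00000000.00000000
Network: 51.0.0.0/8


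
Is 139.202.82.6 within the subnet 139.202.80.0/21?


Subnet network: 139.202.80.0
Test IP AND mask: 139.202.80.0
Yes, 139.202.82.6 is in 139.202.80.0/21


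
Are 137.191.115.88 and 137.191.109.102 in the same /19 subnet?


Mask: 255.255.224.0
137.191.115.88 AND mask = 137.191.96.0
137.191.109.102 AND mask = 137.191.96.0
Yes, same subnet (137.191.96.0)


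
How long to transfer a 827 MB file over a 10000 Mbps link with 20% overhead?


Effective throughput = 10000 * (1 - 20/100) = 8000 Mbps
File size in Mb = 827 * 8 = 6616 Mb
Time = 6616 / 8000
Time = 0.827 seconds


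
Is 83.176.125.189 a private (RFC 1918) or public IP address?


RFC 1918 private ranges:
  10.0.0.0/8 (10.0.0.0 - 10.255.255.255)
  172.16.0.0/12 (172.16.0.0 - 172.31.255.255)
  192.168.0.0/16 (192.168.0.0 - 192.168.255.255)
Public (not in any RFC 1918 range)


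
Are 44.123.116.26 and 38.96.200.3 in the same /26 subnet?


Mask: 255.255.255.192
44.123.116.26 AND mask = 44.123.116.0
38.96.200.3 AND mask = 38.96.200.0
No, different subnets (44.123.116.0 vs 38.96.200.0)


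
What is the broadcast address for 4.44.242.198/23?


Network: 4.44.242.0/23
Host bits = 9
Set all host bits to 1:
Broadcast: 4.44.243.255


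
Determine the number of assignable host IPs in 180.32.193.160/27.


Host bits = 32 - 27 = 5
Total addresses = 2^5 = 32
Usable = total - 2 (network and broadcast)
Usable hosts: 30


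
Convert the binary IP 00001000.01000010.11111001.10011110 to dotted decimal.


00001000 = 8
01000010 = 66
11111001 = 249
10011110 = 158
IP: 8.66.249.158


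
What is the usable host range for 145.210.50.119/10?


Network: 145.192.0.0
Broadcast: 145.255.255.255
First usable = network + 1
Last usable = broadcast - 1
Range: 145.192.0.1 to 145.255.255.254


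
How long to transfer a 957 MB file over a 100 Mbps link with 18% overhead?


Effective throughput = 100 * (1 - 18/100) = 82 Mbps
File size in Mb = 957 * 8 = 7656 Mb
Time = 7656 / 82
Time = 93.3659 seconds


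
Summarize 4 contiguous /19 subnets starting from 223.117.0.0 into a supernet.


Original prefix: /19
Number of subnets: 4 = 2^2
New prefix = 19 - 2 = 17
Supernet: 223.117.0.0/17


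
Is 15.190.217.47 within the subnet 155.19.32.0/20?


Subnet network: 155.19.32.0
Test IP AND mask: 15.190.208.0
No, 15.190.217.47 is not in 155.19.32.0/20


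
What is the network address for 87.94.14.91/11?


IP:   01010111.01011110.00001110.01011011
Mask: 11111111.11100000.00000000.00000000
AND operation:
Net:  01010111.01000000.00000000.00000000
Network: 87.64.0.0/11


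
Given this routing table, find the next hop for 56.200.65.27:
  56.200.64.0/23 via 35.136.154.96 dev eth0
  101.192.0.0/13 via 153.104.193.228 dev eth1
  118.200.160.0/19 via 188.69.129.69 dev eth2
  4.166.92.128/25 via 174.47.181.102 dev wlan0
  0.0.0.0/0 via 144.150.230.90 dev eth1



Longest prefix match for 56.200.65.27:
  /23 56.200.64.0: MATCH
  /13 101.192.0.0: no
  /19 118.200.160.0: no
  /25 4.166.92.128: no
  /0 0.0.0.0: MATCH
Selected: next-hop 35.136.154.96 via eth0 (matched /23)


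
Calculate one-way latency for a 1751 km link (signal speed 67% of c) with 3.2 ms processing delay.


Speed = 0.67 * 3e5 km/s = 201000 km/s
Propagation delay = 1751 / 201000 = 0.0087 s = 8.7114 ms
Processing delay = 3.2 ms
Total one-way latency = 11.9114 ms


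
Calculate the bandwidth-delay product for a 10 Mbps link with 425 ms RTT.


BDP = bandwidth * RTT
= 10 Mbps * 425 ms
= 10 * 1e6 * 425 / 1000 bits
= 4250000 bits
= 531250 bytes
= 518.7988 KB
BDP = 4250000 bits (531250 bytes)


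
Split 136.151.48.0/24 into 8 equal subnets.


New prefix = 24 + 3 = 27
Each subnet has 32 addresses
  136.151.48.0/27
  136.151.48.32/27
  136.151.48.64/27
  136.151.48.96/27
  136.151.48.128/27
  136.151.48.160/27
  136.151.48.192/27
  136.151.48.224/27
Subnets: 136.151.48.0/27, 136.151.48.32/27, 136.151.48.64/27, 136.151.48.96/27, 136.151.48.128/27, 136.151.48.160/27, 136.151.48.192/27, 136.151.48.224/27


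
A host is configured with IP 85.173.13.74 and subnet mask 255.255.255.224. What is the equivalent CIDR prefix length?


Binary: 11111111.11111111.11111111.11100000
Count leading 1s
Prefix: /27


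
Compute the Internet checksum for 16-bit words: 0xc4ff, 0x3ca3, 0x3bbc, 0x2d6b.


Sum all words (with carry folding):
+ 0xc4ff = 0xc4ff
+ 0x3ca3 = 0x01a3
+ 0x3bbc = 0x3d5f
+ 0x2d6b = 0x6aca
One's complement: ~0x6aca
Checksum = 0x9535


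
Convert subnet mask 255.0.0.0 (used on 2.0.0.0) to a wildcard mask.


Subnet mask: 255.0.0.0
Wildcard = 255.255.255.255 - subnet mask
255 - 255 = 0
255 - 0 = 255
255 - 0 = 255
255 - 0 = 255
Wildcard: 0.255.255.255


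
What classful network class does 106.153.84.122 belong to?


First octet: 106
Binary: 01101010
0xxxxxxx -> Class A (1-126)
Class A, default mask 255.0.0.0 (/8)


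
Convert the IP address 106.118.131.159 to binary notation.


106 = 01101010
118 = 01110110
131 = 10000011
159 = 10011111
Binary: 01101010.01110110.10000011.10011111


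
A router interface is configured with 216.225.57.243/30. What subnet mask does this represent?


/30 means 30 network bits, 2 host bits
Binary: 11111111111111111111111111111100
Mask: 255.255.255.252


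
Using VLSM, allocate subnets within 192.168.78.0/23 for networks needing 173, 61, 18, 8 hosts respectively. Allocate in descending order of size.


173 hosts -> /24 (254 usable): 192.168.78.0/24
61 hosts -> /26 (62 usable): 192.168.79.0/26
18 hosts -> /27 (30 usable): 192.168.79.64/27
8 hosts -> /28 (14 usable): 192.168.79.96/28
Allocation: 192.168.78.0/24 (173 hosts, 254 usable); 192.168.79.0/26 (61 hosts, 62 usable); 192.168.79.64/27 (18 hosts, 30 usable); 192.168.79.96/28 (8 hosts, 14 usable)


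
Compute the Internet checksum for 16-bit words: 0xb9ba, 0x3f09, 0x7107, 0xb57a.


Sum all words (with carry folding):
+ 0xb9ba = 0xb9ba
+ 0x3f09 = 0xf8c3
+ 0x7107 = 0x69cb
+ 0xb57a = 0x1f46
One's complement: ~0x1f46
Checksum = 0xe0b9


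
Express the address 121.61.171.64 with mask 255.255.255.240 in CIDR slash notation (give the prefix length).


Binary: 11111111.11111111.11111111.11110000
Count leading 1s
Prefix: /28


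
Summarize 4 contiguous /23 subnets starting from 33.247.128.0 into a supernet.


Original prefix: /23
Number of subnets: 4 = 2^2
New prefix = 23 - 2 = 21
Supernet: 33.247.128.0/21


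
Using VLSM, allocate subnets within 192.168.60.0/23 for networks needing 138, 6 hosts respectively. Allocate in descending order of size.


138 hosts -> /24 (254 usable): 192.168.60.0/24
6 hosts -> /29 (6 usable): 192.168.61.0/29
Allocation: 192.168.60.0/24 (138 hosts, 254 usable); 192.168.61.0/29 (6 hosts, 6 usable)


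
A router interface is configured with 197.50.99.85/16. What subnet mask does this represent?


/16 means 16 network bits, 16 host bits
Binary: 11111111111111110000000000000000
Mask: 255.255.0.0


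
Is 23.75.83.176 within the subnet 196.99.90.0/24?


Subnet network: 196.99.90.0
Test IP AND mask: 23.75.83.0
No, 23.75.83.176 is not in 196.99.90.0/24


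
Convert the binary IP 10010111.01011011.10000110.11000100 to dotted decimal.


10010111 = 151
01011011 = 91
10000110 = 134
11000100 = 196
IP: 151.91.134.196


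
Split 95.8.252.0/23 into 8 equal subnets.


New prefix = 23 + 3 = 26
Each subnet has 64 addresses
  95.8.252.0/26
  95.8.252.64/26
  95.8.252.128/26
  95.8.252.192/26
  95.8.253.0/26
  95.8.253.64/26
  95.8.253.128/26
  95.8.253.192/26
Subnets: 95.8.252.0/26, 95.8.252.64/26, 95.8.252.128/26, 95.8.252.192/26, 95.8.253.0/26, 95.8.253.64/26, 95.8.253.128/26, 95.8.253.192/26


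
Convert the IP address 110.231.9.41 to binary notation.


110 = 01101110
231 = 11100111
9 = 00001001
41 = 00101001
Binary: 01101110.11100111.00001001.00101001


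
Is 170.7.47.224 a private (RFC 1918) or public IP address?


RFC 1918 private ranges:
  10.0.0.0/8 (10.0.0.0 - 10.255.255.255)
  172.16.0.0/12 (172.16.0.0 - 172.31.255.255)
  192.168.0.0/16 (192.168.0.0 - 192.168.255.255)
Public (not in any RFC 1918 range)


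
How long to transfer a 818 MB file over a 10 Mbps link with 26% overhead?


Effective throughput = 10 * (1 - 26/100) = 7.4 Mbps
File size in Mb = 818 * 8 = 6544 Mb
Time = 6544 / 7.4
Time = 884.3243 seconds


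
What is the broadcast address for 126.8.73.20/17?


Network: 126.8.0.0/17
Host bits = 15
Set all host bits to 1:
Broadcast: 126.8.127.255


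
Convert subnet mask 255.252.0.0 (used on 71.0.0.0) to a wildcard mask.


Subnet mask: 255.252.0.0
Wildcard = 255.255.255.255 - subnet mask
255 - 255 = 0
255 - 252 = 3
255 - 0 = 255
255 - 0 = 255
Wildcard: 0.3.255.255


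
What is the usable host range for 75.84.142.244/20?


Network: 75.84.128.0
Broadcast: 75.84.143.255
First usable = network + 1
Last usable = broadcast - 1
Range: 75.84.128.1 to 75.84.143.254


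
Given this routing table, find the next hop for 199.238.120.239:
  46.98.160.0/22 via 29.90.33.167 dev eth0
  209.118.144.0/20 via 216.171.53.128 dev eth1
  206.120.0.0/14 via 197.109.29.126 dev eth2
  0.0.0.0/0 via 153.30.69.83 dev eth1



Longest prefix match for 199.238.120.239:
  /22 46.98.160.0: no
  /20 209.118.144.0: no
  /14 206.120.0.0: no
  /0 0.0.0.0: MATCH
Selected: next-hop 153.30.69.83 via eth1 (matched /0)


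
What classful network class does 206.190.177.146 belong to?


First octet: 206
Binary: 11001110
110xxxxx -> Class C (192-223)
Class C, default mask 255.255.255.0 (/24)


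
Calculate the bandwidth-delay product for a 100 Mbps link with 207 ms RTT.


BDP = bandwidth * RTT
= 100 Mbps * 207 ms
= 100 * 1e6 * 207 / 1000 bits
= 20700000 bits
= 2587500 bytes
= 2526.8555 KB
BDP = 20700000 bits (2587500 bytes)


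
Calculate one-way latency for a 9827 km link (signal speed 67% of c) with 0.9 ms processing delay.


Speed = 0.67 * 3e5 km/s = 201000 km/s
Propagation delay = 9827 / 201000 = 0.0489 s = 48.8905 ms
Processing delay = 0.9 ms
Total one-way latency = 49.7905 ms


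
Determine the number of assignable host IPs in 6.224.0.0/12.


Host bits = 32 - 12 = 20
Total addresses = 2^20 = 1048576
Usable = total - 2 (network and broadcast)
Usable hosts: 1048574


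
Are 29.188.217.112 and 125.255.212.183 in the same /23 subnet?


Mask: 255.255.254.0
29.188.217.112 AND mask = 29.188.216.0
125.255.212.183 AND mask = 125.255.212.0
No, different subnets (29.188.216.0 vs 125.255.212.0)


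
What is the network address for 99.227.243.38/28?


IP:   01100011.11100011.11110011.00100110
Mask: 11111111.11111111.11111111.11110000
AND operation:
Net:  01100011.11100011.11110011.00100000
Network: 99.227.243.32/28


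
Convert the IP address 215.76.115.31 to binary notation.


215 = 11010111
76 = 01001100
115 = 01110011
31 = 00011111
Binary: 11010111.01001100.01110011.00011111


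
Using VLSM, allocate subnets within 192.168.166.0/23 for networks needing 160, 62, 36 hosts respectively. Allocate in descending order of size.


160 hosts -> /24 (254 usable): 192.168.166.0/24
62 hosts -> /26 (62 usable): 192.168.167.0/26
36 hosts -> /26 (62 usable): 192.168.167.64/26
Allocation: 192.168.166.0/24 (160 hosts, 254 usable); 192.168.167.0/26 (62 hosts, 62 usable); 192.168.167.64/26 (36 hosts, 62 usable)


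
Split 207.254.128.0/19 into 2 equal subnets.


New prefix = 19 + 1 = 20
Each subnet has 4096 addresses
  207.254.128.0/20
  207.254.144.0/20
Subnets: 207.254.128.0/20, 207.254.144.0/20


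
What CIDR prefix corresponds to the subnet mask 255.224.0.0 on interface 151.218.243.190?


Binary: 11111111.11100000.00000000.00000000
Count leading 1s
Prefix: /11


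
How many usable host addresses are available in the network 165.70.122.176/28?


Host bits = 32 - 28 = 4
Total addresses = 2^4 = 16
Usable = total - 2 (network and broadcast)
Usable hosts: 14


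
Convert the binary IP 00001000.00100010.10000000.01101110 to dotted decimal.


00001000 = 8
00100010 = 34
10000000 = 128
01101110 = 110
IP: 8.34.128.110


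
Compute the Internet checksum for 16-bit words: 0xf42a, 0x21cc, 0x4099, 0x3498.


Sum all words (with carry folding):
+ 0xf42a = 0xf42a
+ 0x21cc = 0x15f7
+ 0x4099 = 0x5690
+ 0x3498 = 0x8b28
One's complement: ~0x8b28
Checksum = 0x74d7


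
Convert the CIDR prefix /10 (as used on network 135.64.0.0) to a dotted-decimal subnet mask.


/10 means 10 network bits, 22 host bits
Binary: 11111111110000000000000000000000
Mask: 255.192.0.0


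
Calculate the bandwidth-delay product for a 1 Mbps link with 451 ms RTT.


BDP = bandwidth * RTT
= 1 Mbps * 451 ms
= 1 * 1e6 * 451 / 1000 bits
= 451000 bits
= 56375 bytes
= 55.0537 KB
BDP = 451000 bits (56375 bytes)


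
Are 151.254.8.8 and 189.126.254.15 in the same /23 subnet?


Mask: 255.255.254.0
151.254.8.8 AND mask = 151.254.8.0
189.126.254.15 AND mask = 189.126.254.0
No, different subnets (151.254.8.0 vs 189.126.254.0)


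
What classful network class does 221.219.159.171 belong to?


First octet: 221
Binary: 11011101
110xxxxx -> Class C (192-223)
Class C, default mask 255.255.255.0 (/24)


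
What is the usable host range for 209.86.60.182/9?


Network: 209.0.0.0
Broadcast: 209.127.255.255
First usable = network + 1
Last usable = broadcast - 1
Range: 209.0.0.1 to 209.127.255.254


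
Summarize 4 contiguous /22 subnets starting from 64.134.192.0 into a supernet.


Original prefix: /22
Number of subnets: 4 = 2^2
New prefix = 22 - 2 = 20
Supernet: 64.134.192.0/20


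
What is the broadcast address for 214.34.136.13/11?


Network: 214.32.0.0/11
Host bits = 21
Set all host bits to 1:
Broadcast: 214.63.255.255


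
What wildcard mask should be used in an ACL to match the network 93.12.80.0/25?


Subnet mask: 255.255.255.128
Wildcard = 255.255.255.255 - subnet mask
255 - 255 = 0
255 - 255 = 0
255 - 255 = 0
255 - 128 = 127
Wildcard: 0.0.0.127


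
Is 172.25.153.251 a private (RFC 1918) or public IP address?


RFC 1918 private ranges:
  10.0.0.0/8 (10.0.0.0 - 10.255.255.255)
  172.16.0.0/12 (172.16.0.0 - 172.31.255.255)
  192.168.0.0/16 (192.168.0.0 - 192.168.255.255)
Private (in 172.16.0.0/12)


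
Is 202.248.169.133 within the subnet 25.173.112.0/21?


Subnet network: 25.173.112.0
Test IP AND mask: 202.248.168.0
No, 202.248.169.133 is not in 25.173.112.0/21


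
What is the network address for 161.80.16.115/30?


IP:   10100001.01010000.00010000.01110011
Mask: 11111111.11111111.11111111.11111100
AND operation:
Net:  10100001.01010000.00010000.01110000
Network: 161.80.16.112/30


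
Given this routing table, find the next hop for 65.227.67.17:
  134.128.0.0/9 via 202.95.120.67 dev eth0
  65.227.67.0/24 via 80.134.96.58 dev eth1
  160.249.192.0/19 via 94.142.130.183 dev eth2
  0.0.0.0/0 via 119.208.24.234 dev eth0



Longest prefix match for 65.227.67.17:
  /9 134.128.0.0: no
  /24 65.227.67.0: MATCH
  /19 160.249.192.0: no
  /0 0.0.0.0: MATCH
Selected: next-hop 80.134.96.58 via eth1 (matched /24)


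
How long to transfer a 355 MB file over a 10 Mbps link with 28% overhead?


Effective throughput = 10 * (1 - 28/100) = 7.2 Mbps
File size in Mb = 355 * 8 = 2840 Mb
Time = 2840 / 7.2
Time = 394.4444 seconds


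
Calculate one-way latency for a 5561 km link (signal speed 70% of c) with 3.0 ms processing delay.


Speed = 0.7 * 3e5 km/s = 210000 km/s
Propagation delay = 5561 / 210000 = 0.0265 s = 26.481 ms
Processing delay = 3.0 ms
Total one-way latency = 29.481 ms


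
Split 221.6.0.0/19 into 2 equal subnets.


New prefix = 19 + 1 = 20
Each subnet has 4096 addresses
  221.6.0.0/20
  221.6.16.0/20
Subnets: 221.6.0.0/20, 221.6.16.0/20


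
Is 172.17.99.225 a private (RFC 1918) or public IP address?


RFC 1918 private ranges:
  10.0.0.0/8 (10.0.0.0 - 10.255.255.255)
  172.16.0.0/12 (172.16.0.0 - 172.31.255.255)
  192.168.0.0/16 (192.168.0.0 - 192.168.255.255)
Private (in 172.16.0.0/12)


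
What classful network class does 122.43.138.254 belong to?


First octet: 122
Binary: 01111010
0xxxxxxx -> Class A (1-126)
Class A, default mask 255.0.0.0 (/8)


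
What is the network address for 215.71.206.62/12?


IP:   11010111.01000111.11001110.00111110
Mask: 11111111.11110000.00000000.00000000
AND operation:
Net:  11010111.01000000.00000000.00000000
Network: 215.64.0.0/12


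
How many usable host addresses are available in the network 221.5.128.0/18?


Host bits = 32 - 18 = 14
Total addresses = 2^14 = 16384
Usable = total - 2 (network and broadcast)
Usable hosts: 16382


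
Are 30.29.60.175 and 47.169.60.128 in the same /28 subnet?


Mask: 255.255.255.240
30.29.60.175 AND mask = 30.29.60.160
47.169.60.128 AND mask = 47.169.60.128
No, different subnets (30.29.60.160 vs 47.169.60.128)


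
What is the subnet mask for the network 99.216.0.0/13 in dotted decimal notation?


/13 means 13 network bits, 19 host bits
Binary: 11111111111110000000000000000000
Mask: 255.248.0.0


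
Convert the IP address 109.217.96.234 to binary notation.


109 = 01101101
217 = 11011001
96 = 01100000
234 = 11101010
Binary: 01101101.11011001.01100000.11101010


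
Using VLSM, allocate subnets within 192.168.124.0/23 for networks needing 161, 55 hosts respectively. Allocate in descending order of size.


161 hosts -> /24 (254 usable): 192.168.124.0/24
55 hosts -> /26 (62 usable): 192.168.125.0/26
Allocation: 192.168.124.0/24 (161 hosts, 254 usable); 192.168.125.0/26 (55 hosts, 62 usable)


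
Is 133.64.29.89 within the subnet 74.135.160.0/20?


Subnet network: 74.135.160.0
Test IP AND mask: 133.64.16.0
No, 133.64.29.89 is not in 74.135.160.0/20


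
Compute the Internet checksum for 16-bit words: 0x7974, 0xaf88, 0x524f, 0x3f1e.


Sum all words (with carry folding):
+ 0x7974 = 0x7974
+ 0xaf88 = 0x28fd
+ 0x524f = 0x7b4c
+ 0x3f1e = 0xba6a
One's complement: ~0xba6a
Checksum = 0x4595


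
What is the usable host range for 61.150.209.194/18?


Network: 61.150.192.0
Broadcast: 61.150.255.255
First usable = network + 1
Last usable = broadcast - 1
Range: 61.150.192.1 to 61.150.255.254


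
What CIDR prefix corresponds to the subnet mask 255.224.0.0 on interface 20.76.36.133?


Binary: 11111111.11100000.00000000.00000000
Count leading 1s
Prefix: /11


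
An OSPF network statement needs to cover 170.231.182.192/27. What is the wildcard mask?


Subnet mask: 255.255.255.224
Wildcard = 255.255.255.255 - subnet mask
255 - 255 = 0
255 - 255 = 0
255 - 255 = 0
255 - 224 = 31
Wildcard: 0.0.0.31


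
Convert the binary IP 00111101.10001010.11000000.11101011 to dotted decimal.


00111101 = 61
10001010 = 138
11000000 = 192
11101011 = 235
IP: 61.138.192.235


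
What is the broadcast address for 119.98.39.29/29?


Network: 119.98.39.24/29
Host bits = 3
Set all host bits to 1:
Broadcast: 119.98.39.31


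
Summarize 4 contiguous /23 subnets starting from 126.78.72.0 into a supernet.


Original prefix: /23
Number of subnets: 4 = 2^2
New prefix = 23 - 2 = 21
Supernet: 126.78.72.0/21


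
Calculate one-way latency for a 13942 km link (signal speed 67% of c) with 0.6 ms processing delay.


Speed = 0.67 * 3e5 km/s = 201000 km/s
Propagation delay = 13942 / 201000 = 0.0694 s = 69.3632 ms
Processing delay = 0.6 ms
Total one-way latency = 69.9632 ms


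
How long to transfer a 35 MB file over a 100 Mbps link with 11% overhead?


Effective throughput = 100 * (1 - 11/100) = 89 Mbps
File size in Mb = 35 * 8 = 280 Mb
Time = 280 / 89
Time = 3.1461 seconds


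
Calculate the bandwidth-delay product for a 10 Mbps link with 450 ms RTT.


BDP = bandwidth * RTT
= 10 Mbps * 450 ms
= 10 * 1e6 * 450 / 1000 bits
= 4500000 bits
= 562500 bytes
= 549.3164 KB
BDP = 4500000 bits (562500 bytes)


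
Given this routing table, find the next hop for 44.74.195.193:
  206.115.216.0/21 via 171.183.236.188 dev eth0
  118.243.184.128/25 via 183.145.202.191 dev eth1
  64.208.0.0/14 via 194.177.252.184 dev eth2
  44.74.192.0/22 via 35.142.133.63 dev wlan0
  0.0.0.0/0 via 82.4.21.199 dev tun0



Longest prefix match for 44.74.195.193:
  /21 206.115.216.0: no
  /25 118.243.184.128: no
  /14 64.208.0.0: no
  /22 44.74.192.0: MATCH
  /0 0.0.0.0: MATCH
Selected: next-hop 35.142.133.63 via wlan0 (matched /22)


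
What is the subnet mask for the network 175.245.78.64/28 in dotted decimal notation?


/28 means 28 network bits, 4 host bits
Binary: 11111111111111111111111111110000
Mask: 255.255.255.240


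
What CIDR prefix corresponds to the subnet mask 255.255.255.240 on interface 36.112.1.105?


Binary: 11111111.11111111.11111111.11110000
Count leading 1s
Prefix: /28


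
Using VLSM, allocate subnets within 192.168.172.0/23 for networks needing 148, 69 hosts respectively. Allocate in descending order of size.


148 hosts -> /24 (254 usable): 192.168.172.0/24
69 hosts -> /25 (126 usable): 192.168.173.0/25
Allocation: 192.168.172.0/24 (148 hosts, 254 usable); 192.168.173.0/25 (69 hosts, 126 usable)


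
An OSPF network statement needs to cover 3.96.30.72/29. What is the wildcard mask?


Subnet mask: 255.255.255.248
Wildcard = 255.255.255.255 - subnet mask
255 - 255 = 0
255 - 255 = 0
255 - 255 = 0
255 - 248 = 7
Wildcard: 0.0.0.7


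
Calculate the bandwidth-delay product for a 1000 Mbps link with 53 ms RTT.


BDP = bandwidth * RTT
= 1000 Mbps * 53 ms
= 1000 * 1e6 * 53 / 1000 bits
= 53000000 bits
= 6625000 bytes
= 6469.7266 KB
BDP = 53000000 bits (6625000 bytes)


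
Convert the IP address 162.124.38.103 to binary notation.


162 = 10100010
124 = 01111100
38 = 00100110
103 = 01100111
Binary: 10100010.01111100.00100110.01100111


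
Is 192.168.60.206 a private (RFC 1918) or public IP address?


RFC 1918 private ranges:
  10.0.0.0/8 (10.0.0.0 - 10.255.255.255)
  172.16.0.0/12 (172.16.0.0 - 172.31.255.255)
  192.168.0.0/16 (192.168.0.0 - 192.168.255.255)
Private (in 192.168.0.0/16)


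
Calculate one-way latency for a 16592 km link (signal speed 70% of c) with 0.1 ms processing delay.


Speed = 0.7 * 3e5 km/s = 210000 km/s
Propagation delay = 16592 / 210000 = 0.079 s = 79.0095 ms
Processing delay = 0.1 ms
Total one-way latency = 79.1095 ms


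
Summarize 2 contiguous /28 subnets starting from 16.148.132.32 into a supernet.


Original prefix: /28
Number of subnets: 2 = 2^1
New prefix = 28 - 1 = 27
Supernet: 16.148.132.32/27


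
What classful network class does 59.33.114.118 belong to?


First octet: 59
Binary: 00111011
0xxxxxxx -> Class A (1-126)
Class A, default mask 255.0.0.0 (/8)


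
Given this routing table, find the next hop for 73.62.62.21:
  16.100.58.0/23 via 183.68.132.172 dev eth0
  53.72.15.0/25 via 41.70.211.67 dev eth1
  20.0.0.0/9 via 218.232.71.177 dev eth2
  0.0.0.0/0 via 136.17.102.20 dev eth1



Longest prefix match for 73.62.62.21:
  /23 16.100.58.0: no
  /25 53.72.15.0: no
  /9 20.0.0.0: no
  /0 0.0.0.0: MATCH
Selected: next-hop 136.17.102.20 via eth1 (matched /0)


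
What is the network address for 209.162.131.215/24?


IP:   11010001.10100010.10000011.11010111
Mask: 11111111.11111111.11111111.00000000
AND operation:
Net:  11010001.10100010.10000011.00000000
Network: 209.162.131.0/24


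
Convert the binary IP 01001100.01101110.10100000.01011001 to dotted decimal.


01001100 = 76
01101110 = 110
10100000 = 160
01011001 = 89
IP: 76.110.160.89


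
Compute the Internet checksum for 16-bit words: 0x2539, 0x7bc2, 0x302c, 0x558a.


Sum all words (with carry folding):
+ 0x2539 = 0x2539
+ 0x7bc2 = 0xa0fb
+ 0x302c = 0xd127
+ 0x558a = 0x26b2
One's complement: ~0x26b2
Checksum = 0xd94d


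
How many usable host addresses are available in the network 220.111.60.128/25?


Host bits = 32 - 25 = 7
Total addresses = 2^7 = 128
Usable = total - 2 (network and broadcast)
Usable hosts: 126


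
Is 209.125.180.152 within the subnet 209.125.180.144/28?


Subnet network: 209.125.180.144
Test IP AND mask: 209.125.180.144
Yes, 209.125.180.152 is in 209.125.180.144/28


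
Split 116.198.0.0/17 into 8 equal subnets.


New prefix = 17 + 3 = 20
Each subnet has 4096 addresses
  116.198.0.0/20
  116.198.16.0/20
  116.198.32.0/20
  116.198.48.0/20
  116.198.64.0/20
  116.198.80.0/20
  116.198.96.0/20
  116.198.112.0/20
Subnets: 116.198.0.0/20, 116.198.16.0/20, 116.198.32.0/20, 116.198.48.0/20, 116.198.64.0/20, 116.198.80.0/20, 116.198.96.0/20, 116.198.112.0/20


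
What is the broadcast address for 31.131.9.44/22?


Network: 31.131.8.0/22
Host bits = 10
Set all host bits to 1:
Broadcast: 31.131.11.255


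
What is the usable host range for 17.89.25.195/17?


Network: 17.89.0.0
Broadcast: 17.89.127.255
First usable = network + 1
Last usable = broadcast - 1
Range: 17.89.0.1 to 17.89.127.254


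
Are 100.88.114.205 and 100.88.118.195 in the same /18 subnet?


Mask: 255.255.192.0
100.88.114.205 AND mask = 100.88.64.0
100.88.118.195 AND mask = 100.88.64.0
Yes, same subnet (100.88.64.0)


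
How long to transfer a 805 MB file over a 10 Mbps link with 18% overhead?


Effective throughput = 10 * (1 - 18/100) = 8.2 Mbps
File size in Mb = 805 * 8 = 6440 Mb
Time = 6440 / 8.2
Time = 785.3659 seconds


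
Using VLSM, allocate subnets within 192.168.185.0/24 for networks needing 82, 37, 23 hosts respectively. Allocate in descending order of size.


82 hosts -> /25 (126 usable): 192.168.185.0/25
37 hosts -> /26 (62 usable): 192.168.185.128/26
23 hosts -> /27 (30 usable): 192.168.185.192/27
Allocation: 192.168.185.0/25 (82 hosts, 126 usable); 192.168.185.128/26 (37 hosts, 62 usable); 192.168.185.192/27 (23 hosts, 30 usable)


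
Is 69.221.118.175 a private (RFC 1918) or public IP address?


RFC 1918 private ranges:
  10.0.0.0/8 (10.0.0.0 - 10.255.255.255)
  172.16.0.0/12 (172.16.0.0 - 172.31.255.255)
  192.168.0.0/16 (192.168.0.0 - 192.168.255.255)
Public (not in any RFC 1918 range)


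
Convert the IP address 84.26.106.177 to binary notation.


84 = 01010100
26 = 00011010
106 = 01101010
177 = 10110001
Binary: 01010100.00011010.01101010.10110001


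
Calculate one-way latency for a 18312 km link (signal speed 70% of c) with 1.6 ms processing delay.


Speed = 0.7 * 3e5 km/s = 210000 km/s
Propagation delay = 18312 / 210000 = 0.0872 s = 87.2 ms
Processing delay = 1.6 ms
Total one-way latency = 88.8 ms


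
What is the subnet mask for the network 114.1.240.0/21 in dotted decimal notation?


/21 means 21 network bits, 11 host bits
Binary: 11111111111111111111100000000000
Mask: 255.255.248.0


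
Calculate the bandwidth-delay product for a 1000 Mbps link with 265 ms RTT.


BDP = bandwidth * RTT
= 1000 Mbps * 265 ms
= 1000 * 1e6 * 265 / 1000 bits
= 265000000 bits
= 33125000 bytes
= 32348.6328 KB
BDP = 265000000 bits (33125000 bytes)


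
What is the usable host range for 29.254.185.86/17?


Network: 29.254.128.0
Broadcast: 29.254.255.255
First usable = network + 1
Last usable = broadcast - 1
Range: 29.254.128.1 to 29.254.255.254


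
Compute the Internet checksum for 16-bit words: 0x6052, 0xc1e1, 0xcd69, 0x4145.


Sum all words (with carry folding):
+ 0x6052 = 0x6052
+ 0xc1e1 = 0x2234
+ 0xcd69 = 0xef9d
+ 0x4145 = 0x30e3
One's complement: ~0x30e3
Checksum = 0xcf1c


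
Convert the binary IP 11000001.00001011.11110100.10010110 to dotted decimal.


11000001 = 193
00001011 = 11
11110100 = 244
10010110 = 150
IP: 193.11.244.150


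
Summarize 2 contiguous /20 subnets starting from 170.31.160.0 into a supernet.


Original prefix: /20
Number of subnets: 2 = 2^1
New prefix = 20 - 1 = 19
Supernet: 170.31.160.0/19


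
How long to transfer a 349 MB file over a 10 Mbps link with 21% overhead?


Effective throughput = 10 * (1 - 21/100) = 7.9 Mbps
File size in Mb = 349 * 8 = 2792 Mb
Time = 2792 / 7.9
Time = 353.4177 seconds


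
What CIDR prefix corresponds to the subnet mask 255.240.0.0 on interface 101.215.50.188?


Binary: 11111111.11110000.00000000.00000000
Count leading 1s
Prefix: /12


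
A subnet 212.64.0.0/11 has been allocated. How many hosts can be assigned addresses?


Host bits = 32 - 11 = 21
Total addresses = 2^21 = 2097152
Usable = total - 2 (network and broadcast)
Usable hosts: 2097150


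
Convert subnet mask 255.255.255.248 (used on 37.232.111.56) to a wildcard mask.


Subnet mask: 255.255.255.248
Wildcard = 255.255.255.255 - subnet mask
255 - 255 = 0
255 - 255 = 0
255 - 255 = 0
255 - 248 = 7
Wildcard: 0.0.0.7


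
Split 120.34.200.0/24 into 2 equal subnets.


New prefix = 24 + 1 = 25
Each subnet has 128 addresses
  120.34.200.0/25
  120.34.200.128/25
Subnets: 120.34.200.0/25, 120.34.200.128/25


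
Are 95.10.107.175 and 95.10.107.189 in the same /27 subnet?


Mask: 255.255.255.224
95.10.107.175 AND mask = 95.10.107.160
95.10.107.189 AND mask = 95.10.107.160
Yes, same subnet (95.10.107.160)


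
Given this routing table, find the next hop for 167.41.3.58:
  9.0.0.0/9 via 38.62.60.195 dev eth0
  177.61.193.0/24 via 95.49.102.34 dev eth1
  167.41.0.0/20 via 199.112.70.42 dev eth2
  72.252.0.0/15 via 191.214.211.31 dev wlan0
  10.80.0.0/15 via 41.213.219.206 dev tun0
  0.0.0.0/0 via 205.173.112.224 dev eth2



Longest prefix match for 167.41.3.58:
  /9 9.0.0.0: no
  /24 177.61.193.0: no
  /20 167.41.0.0: MATCH
  /15 72.252.0.0: no
  /15 10.80.0.0: no
  /0 0.0.0.0: MATCH
Selected: next-hop 199.112.70.42 via eth2 (matched /20)


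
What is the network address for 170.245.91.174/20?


IP:   10101010.11110101.01011011.10101110
Mask: 11111111.11111111.11110000.00000000
AND operation:
Net:  10101010.11110101.01010000.00000000
Network: 170.245.80.0/20


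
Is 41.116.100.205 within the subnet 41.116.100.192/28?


Subnet network: 41.116.100.192
Test IP AND mask: 41.116.100.192
Yes, 41.116.100.205 is in 41.116.100.192/28


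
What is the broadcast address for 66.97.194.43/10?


Network: 66.64.0.0/10
Host bits = 22
Set all host bits to 1:
Broadcast: 66.127.255.255


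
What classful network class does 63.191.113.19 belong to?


First octet: 63
Binary: 00111111
0xxxxxxx -> Class A (1-126)
Class A, default mask 255.0.0.0 (/8)


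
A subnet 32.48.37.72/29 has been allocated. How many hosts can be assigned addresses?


Host bits = 32 - 29 = 3
Total addresses = 2^3 = 8
Usable = total - 2 (network and broadcast)
Usable hosts: 6


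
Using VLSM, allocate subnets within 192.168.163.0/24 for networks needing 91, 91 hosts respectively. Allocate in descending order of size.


91 hosts -> /25 (126 usable): 192.168.163.0/25
91 hosts -> /25 (126 usable): 192.168.163.128/25
Allocation: 192.168.163.0/25 (91 hosts, 126 usable); 192.168.163.128/25 (91 hosts, 126 usable)


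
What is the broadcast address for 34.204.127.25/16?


Network: 34.204.0.0/16
Host bits = 16
Set all host bits to 1:
Broadcast: 34.204.255.255


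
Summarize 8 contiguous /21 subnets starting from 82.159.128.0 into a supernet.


Original prefix: /21
Number of subnets: 8 = 2^3
New prefix = 21 - 3 = 18
Supernet: 82.159.128.0/18


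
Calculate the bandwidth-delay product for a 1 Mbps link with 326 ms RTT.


BDP = bandwidth * RTT
= 1 Mbps * 326 ms
= 1 * 1e6 * 326 / 1000 bits
= 326000 bits
= 40750 bytes
= 39.7949 KB
BDP = 326000 bits (40750 bytes)


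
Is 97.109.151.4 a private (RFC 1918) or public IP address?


RFC 1918 private ranges:
  10.0.0.0/8 (10.0.0.0 - 10.255.255.255)
  172.16.0.0/12 (172.16.0.0 - 172.31.255.255)
  192.168.0.0/16 (192.168.0.0 - 192.168.255.255)
Public (not in any RFC 1918 range)


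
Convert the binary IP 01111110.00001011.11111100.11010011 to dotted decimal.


01111110 = 126
00001011 = 11
11111100 = 252
11010011 = 211
IP: 126.11.252.211


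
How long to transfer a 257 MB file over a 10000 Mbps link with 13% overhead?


Effective throughput = 10000 * (1 - 13/100) = 8700 Mbps
File size in Mb = 257 * 8 = 2056 Mb
Time = 2056 / 8700
Time = 0.2363 seconds


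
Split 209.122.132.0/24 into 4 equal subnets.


New prefix = 24 + 2 = 26
Each subnet has 64 addresses
  209.122.132.0/26
  209.122.132.64/26
  209.122.132.128/26
  209.122.132.192/26
Subnets: 209.122.132.0/26, 209.122.132.64/26, 209.122.132.128/26, 209.122.132.192/26


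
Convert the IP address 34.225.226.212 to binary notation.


34 = 00100010
225 = 11100001
226 = 11100010
212 = 11010100
Binary: 00100010.11100001.11100010.11010100


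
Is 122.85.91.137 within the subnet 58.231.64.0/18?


Subnet network: 58.231.64.0
Test IP AND mask: 122.85.64.0
No, 122.85.91.137 is not in 58.231.64.0/18


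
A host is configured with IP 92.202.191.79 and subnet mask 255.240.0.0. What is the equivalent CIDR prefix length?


Binary: 11111111.11110000.00000000.00000000
Count leading 1s
Prefix: /12


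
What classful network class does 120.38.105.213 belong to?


First octet: 120
Binary: 01111000
0xxxxxxx -> Class A (1-126)
Class A, default mask 255.0.0.0 (/8)


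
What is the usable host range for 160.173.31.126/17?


Network: 160.173.0.0
Broadcast: 160.173.127.255
First usable = network + 1
Last usable = broadcast - 1
Range: 160.173.0.1 to 160.173.127.254


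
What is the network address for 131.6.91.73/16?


IP:   10000011.00000110.01011011.01001001
Mask: 11111111.11111111.00000000.00000000
AND operation:
Net:  10000011.00000110.00000000.00000000
Network: 131.6.0.0/16


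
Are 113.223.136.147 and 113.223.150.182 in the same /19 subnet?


Mask: 255.255.224.0
113.223.136.147 AND mask = 113.223.128.0
113.223.150.182 AND mask = 113.223.128.0
Yes, same subnet (113.223.128.0)


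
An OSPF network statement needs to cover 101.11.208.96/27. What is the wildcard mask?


Subnet mask: 255.255.255.224
Wildcard = 255.255.255.255 - subnet mask
255 - 255 = 0
255 - 255 = 0
255 - 255 = 0
255 - 224 = 31
Wildcard: 0.0.0.31


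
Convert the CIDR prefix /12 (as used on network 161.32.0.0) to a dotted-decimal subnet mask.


/12 means 12 network bits, 20 host bits
Binary: 11111111111100000000000000000000
Mask: 255.240.0.0


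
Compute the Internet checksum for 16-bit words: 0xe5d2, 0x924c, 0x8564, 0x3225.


Sum all words (with carry folding):
+ 0xe5d2 = 0xe5d2
+ 0x924c = 0x781f
+ 0x8564 = 0xfd83
+ 0x3225 = 0x2fa9
One's complement: ~0x2fa9
Checksum = 0xd056


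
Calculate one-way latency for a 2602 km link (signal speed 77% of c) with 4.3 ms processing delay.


Speed = 0.77 * 3e5 km/s = 231000 km/s
Propagation delay = 2602 / 231000 = 0.0113 s = 11.2641 ms
Processing delay = 4.3 ms
Total one-way latency = 15.5641 ms


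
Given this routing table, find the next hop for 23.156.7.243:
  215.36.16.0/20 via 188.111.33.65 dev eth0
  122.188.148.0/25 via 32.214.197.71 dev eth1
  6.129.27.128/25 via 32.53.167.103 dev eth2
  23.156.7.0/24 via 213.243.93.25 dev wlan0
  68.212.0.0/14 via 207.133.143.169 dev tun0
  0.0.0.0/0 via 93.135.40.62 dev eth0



Longest prefix match for 23.156.7.243:
  /20 215.36.16.0: no
  /25 122.188.148.0: no
  /25 6.129.27.128: no
  /24 23.156.7.0: MATCH
  /14 68.212.0.0: no
  /0 0.0.0.0: MATCH
Selected: next-hop 213.243.93.25 via wlan0 (matched /24)


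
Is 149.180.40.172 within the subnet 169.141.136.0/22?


Subnet network: 169.141.136.0
Test IP AND mask: 149.180.40.0
No, 149.180.40.172 is not in 169.141.136.0/22


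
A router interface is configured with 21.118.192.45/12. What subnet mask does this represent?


/12 means 12 network bits, 20 host bits
Binary: 11111111111100000000000000000000
Mask: 255.240.0.0


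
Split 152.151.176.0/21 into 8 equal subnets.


New prefix = 21 + 3 = 24
Each subnet has 256 addresses
  152.151.176.0/24
  152.151.177.0/24
  152.151.178.0/24
  152.151.179.0/24
  152.151.180.0/24
  152.151.181.0/24
  152.151.182.0/24
  152.151.183.0/24
Subnets: 152.151.176.0/24, 152.151.177.0/24, 152.151.178.0/24, 152.151.179.0/24, 152.151.180.0/24, 152.151.181.0/24, 152.151.182.0/24, 152.151.183.0/24


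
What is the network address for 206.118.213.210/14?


IP:   11001110.01110110.11010101.11010010
Mask: 11111111.11111100.00000000.00000000
AND operation:
Net:  11001110.01110100.00000000.00000000
Network: 206.116.0.0/14


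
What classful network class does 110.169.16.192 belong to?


First octet: 110
Binary: 01101110
0xxxxxxx -> Class A (1-126)
Class A, default mask 255.0.0.0 (/8)


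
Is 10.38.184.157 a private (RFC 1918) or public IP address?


RFC 1918 private ranges:
  10.0.0.0/8 (10.0.0.0 - 10.255.255.255)
  172.16.0.0/12 (172.16.0.0 - 172.31.255.255)
  192.168.0.0/16 (192.168.0.0 - 192.168.255.255)
Private (in 10.0.0.0/8)


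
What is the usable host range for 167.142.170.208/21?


Network: 167.142.168.0
Broadcast: 167.142.175.255
First usable = network + 1
Last usable = broadcast - 1
Range: 167.142.168.1 to 167.142.175.254


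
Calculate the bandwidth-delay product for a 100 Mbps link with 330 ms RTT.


BDP = bandwidth * RTT
= 100 Mbps * 330 ms
= 100 * 1e6 * 330 / 1000 bits
= 33000000 bits
= 4125000 bytes
= 4028.3203 KB
BDP = 33000000 bits (4125000 bytes)
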